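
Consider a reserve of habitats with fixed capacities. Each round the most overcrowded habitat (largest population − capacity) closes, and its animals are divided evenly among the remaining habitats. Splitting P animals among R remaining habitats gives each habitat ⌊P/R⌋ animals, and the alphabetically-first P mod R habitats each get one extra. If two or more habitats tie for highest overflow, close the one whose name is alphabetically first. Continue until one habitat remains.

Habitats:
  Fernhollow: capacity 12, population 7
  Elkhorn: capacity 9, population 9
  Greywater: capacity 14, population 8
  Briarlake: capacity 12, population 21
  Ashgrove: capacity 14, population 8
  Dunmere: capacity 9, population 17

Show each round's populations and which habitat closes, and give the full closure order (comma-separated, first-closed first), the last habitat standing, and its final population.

Closure order: Briarlake, Dunmere, Elkhorn, Ashgrove, Fernhollow
Last habitat: Greywater with 70 animals

Round 1: Ashgrove=8 Briarlake=21 Dunmere=17 Elkhorn=9 Fernhollow=7 Greywater=8 → close Briarlake (overflow 9)
  21÷5 = 4 each, +1 to first 1
Round 2: Ashgrove=13 Dunmere=21 Elkhorn=13 Fernhollow=11 Greywater=12 → close Dunmere (overflow 12)
  21÷4 = 5 each, +1 to first 1
Round 3: Ashgrove=19 Elkhorn=18 Fernhollow=16 Greywater=17 → close Elkhorn (overflow 9)
  18÷3 = 6 each, +1 to first 0
Round 4: Ashgrove=25 Fernhollow=22 Greywater=23 → close Ashgrove (overflow 11)
  25÷2 = 12 each, +1 to first 1
Round 5: Fernhollow=35 Greywater=35 → close Fernhollow (overflow 23)
  35÷1 = 35 each, +1 to first 0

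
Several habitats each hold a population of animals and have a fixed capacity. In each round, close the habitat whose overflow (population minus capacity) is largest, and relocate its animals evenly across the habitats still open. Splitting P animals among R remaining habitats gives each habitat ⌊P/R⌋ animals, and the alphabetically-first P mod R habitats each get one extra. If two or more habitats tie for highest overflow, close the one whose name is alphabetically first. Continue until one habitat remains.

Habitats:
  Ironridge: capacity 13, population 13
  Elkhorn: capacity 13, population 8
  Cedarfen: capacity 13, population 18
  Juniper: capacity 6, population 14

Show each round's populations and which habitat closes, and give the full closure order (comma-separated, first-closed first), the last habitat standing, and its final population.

Closure order: Juniper, Cedarfen, Ironridge
Last habitat: Elkhorn with 53 animals

Round 1: Cedarfen=18 Elkhorn=8 Ironridge=13 Juniper=14 → close Juniper (overflow 8)
  14÷3 = 4 each, +1 to first 2
Round 2: Cedarfen=23 Elkhorn=13 Ironridge=17 → close Cedarfen (overflow 10)
  23÷2 = 11 each, +1 to first 1
Round 3: Elkhorn=25 Ironridge=28 → close Ironridge (overflow 15)
  28÷1 = 28 each, +1 to first 0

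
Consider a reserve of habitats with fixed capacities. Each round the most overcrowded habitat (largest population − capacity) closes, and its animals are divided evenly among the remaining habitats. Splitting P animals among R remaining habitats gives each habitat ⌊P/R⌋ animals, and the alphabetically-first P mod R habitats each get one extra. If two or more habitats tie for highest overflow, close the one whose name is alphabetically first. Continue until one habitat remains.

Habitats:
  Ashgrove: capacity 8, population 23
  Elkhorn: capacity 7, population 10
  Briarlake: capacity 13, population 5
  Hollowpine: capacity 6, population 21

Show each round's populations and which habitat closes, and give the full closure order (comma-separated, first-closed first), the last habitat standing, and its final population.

Round 1: Ashgrove=23 Briarlake=5 Elkhorn=10 Hollowpine=21 → close Ashgrove (overflow 15)
  23÷3 = 7 each, +1 to first 2
Round 2: Briarlake=13 Elkhorn=18 Hollowpine=28 → close Hollowpine (overflow 22)
  28÷2 = 14 each, +1 to first 0
Round 3: Briarlake=27 Elkhorn=32 → close Elkhorn (overflow 25)
  32÷1 = 32 each, +1 to first 0

Closure order: Ashgrove, Hollowpine, Elkhorn
Last habitat: Briarlake with 59 animals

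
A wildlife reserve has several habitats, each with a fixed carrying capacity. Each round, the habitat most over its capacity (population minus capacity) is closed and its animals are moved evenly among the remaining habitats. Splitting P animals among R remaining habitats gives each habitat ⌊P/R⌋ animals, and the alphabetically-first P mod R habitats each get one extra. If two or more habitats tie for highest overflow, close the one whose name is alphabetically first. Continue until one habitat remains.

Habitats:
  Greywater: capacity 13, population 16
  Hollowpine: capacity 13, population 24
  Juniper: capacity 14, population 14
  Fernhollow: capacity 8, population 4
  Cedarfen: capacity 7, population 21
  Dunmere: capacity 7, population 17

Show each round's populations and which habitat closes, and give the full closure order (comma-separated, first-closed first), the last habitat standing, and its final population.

Closure order: Cedarfen, Dunmere, Hollowpine, Greywater, Juniper
Last habitat: Fernhollow with 96 animals

Round 1: Cedarfen=21 Dunmere=17 Fernhollow=4 Greywater=16 Hollowpine=24 Juniper=14 → close Cedarfen (overflow 14)
  21÷5 = 4 each, +1 to first 1
Round 2: Dunmere=22 Fernhollow=8 Greywater=20 Hollowpine=28 Juniper=18 → close Dunmere (overflow 15)
  22÷4 = 5 each, +1 to first 2
Round 3: Fernhollow=14 Greywater=26 Hollowpine=33 Juniper=23 → close Hollowpine (overflow 20)
  33÷3 = 11 each, +1 to first 0
Round 4: Fernhollow=25 Greywater=37 Juniper=34 → close Greywater (overflow 24)
  37÷2 = 18 each, +1 to first 1
Round 5: Fernhollow=44 Juniper=52 → close Juniper (overflow 38)
  52÷1 = 52 each, +1 to first 0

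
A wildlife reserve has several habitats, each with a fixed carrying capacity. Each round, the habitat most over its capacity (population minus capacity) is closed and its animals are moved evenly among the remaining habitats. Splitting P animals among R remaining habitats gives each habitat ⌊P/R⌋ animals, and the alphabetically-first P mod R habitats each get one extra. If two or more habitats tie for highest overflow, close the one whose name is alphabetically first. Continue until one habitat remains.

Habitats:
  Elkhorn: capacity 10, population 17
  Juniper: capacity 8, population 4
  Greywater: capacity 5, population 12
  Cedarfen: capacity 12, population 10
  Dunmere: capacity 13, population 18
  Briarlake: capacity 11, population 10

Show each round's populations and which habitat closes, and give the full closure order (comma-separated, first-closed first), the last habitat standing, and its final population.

Round 1: Briarlake=10 Cedarfen=10 Dunmere=18 Elkhorn=17 Greywater=12 Juniper=4 → close Elkhorn (overflow 7)
  17÷5 = 3 each, +1 to first 2
Round 2: Briarlake=14 Cedarfen=14 Dunmere=21 Greywater=15 Juniper=7 → close Greywater (overflow 10)
  15÷4 = 3 each, +1 to first 3
Round 3: Briarlake=18 Cedarfen=18 Dunmere=25 Juniper=10 → close Dunmere (overflow 12)
  25÷3 = 8 each, +1 to first 1
Round 4: Briarlake=27 Cedarfen=26 Juniper=18 → close Briarlake (overflow 16)
  27÷2 = 13 each, +1 to first 1
Round 5: Cedarfen=40 Juniper=31 → close Cedarfen (overflow 28)
  40÷1 = 40 each, +1 to first 0

Closure order: Elkhorn, Greywater, Dunmere, Briarlake, Cedarfen
Last habitat: Juniper with 71 animals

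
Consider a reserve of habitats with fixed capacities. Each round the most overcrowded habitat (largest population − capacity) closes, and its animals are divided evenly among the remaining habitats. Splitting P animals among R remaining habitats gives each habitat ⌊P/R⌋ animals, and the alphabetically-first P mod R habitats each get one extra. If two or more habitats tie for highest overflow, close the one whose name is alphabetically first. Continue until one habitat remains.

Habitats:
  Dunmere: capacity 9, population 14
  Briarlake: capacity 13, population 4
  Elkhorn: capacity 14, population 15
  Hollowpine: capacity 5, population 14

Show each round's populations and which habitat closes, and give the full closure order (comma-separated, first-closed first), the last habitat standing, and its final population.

Round 1: Briarlake=4 Dunmere=14 Elkhorn=15 Hollowpine=14 → close Hollowpine (overflow 9)
  14÷3 = 4 each, +1 to first 2
Round 2: Briarlake=9 Dunmere=19 Elkhorn=19 → close Dunmere (overflow 10)
  19÷2 = 9 each, +1 to first 1
Round 3: Briarlake=19 Elkhorn=28 → close Elkhorn (overflow 14)
  28÷1 = 28 each, +1 to first 0

Closure order: Hollowpine, Dunmere, Elkhorn
Last habitat: Briarlake with 47 animals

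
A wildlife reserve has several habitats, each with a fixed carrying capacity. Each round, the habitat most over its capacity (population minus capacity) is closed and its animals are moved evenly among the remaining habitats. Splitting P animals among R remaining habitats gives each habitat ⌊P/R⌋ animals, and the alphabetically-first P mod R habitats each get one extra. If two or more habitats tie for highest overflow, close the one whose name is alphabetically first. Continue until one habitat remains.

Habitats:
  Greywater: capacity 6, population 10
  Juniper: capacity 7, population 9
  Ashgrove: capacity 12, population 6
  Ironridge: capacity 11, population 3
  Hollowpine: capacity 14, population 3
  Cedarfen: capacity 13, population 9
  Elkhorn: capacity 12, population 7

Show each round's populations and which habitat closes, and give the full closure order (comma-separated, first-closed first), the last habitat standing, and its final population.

Round 1: Ashgrove=6 Cedarfen=9 Elkhorn=7 Greywater=10 Hollowpine=3 Ironridge=3 Juniper=9 → close Greywater (overflow 4)
  10÷6 = 1 each, +1 to first 4
Round 2: Ashgrove=8 Cedarfen=11 Elkhorn=9 Hollowpine=5 Ironridge=4 Juniper=10 → close Juniper (overflow 3)
  10÷5 = 2 each, +1 to first 0
Round 3: Ashgrove=10 Cedarfen=13 Elkhorn=11 Hollowpine=7 Ironridge=6 → close Cedarfen (overflow 0)
  13÷4 = 3 each, +1 to first 1
Round 4: Ashgrove=14 Elkhorn=14 Hollowpine=10 Ironridge=9 → close Ashgrove (overflow 2)
  14÷3 = 4 each, +1 to first 2
Round 5: Elkhorn=19 Hollowpine=15 Ironridge=13 → close Elkhorn (overflow 7)
  19÷2 = 9 each, +1 to first 1
Round 6: Hollowpine=25 Ironridge=22 → close Hollowpine (overflow 11)
  25÷1 = 25 each, +1 to first 0

Closure order: Greywater, Juniper, Cedarfen, Ashgrove, Elkhorn, Hollowpine
Last habitat: Ironridge with 47 animals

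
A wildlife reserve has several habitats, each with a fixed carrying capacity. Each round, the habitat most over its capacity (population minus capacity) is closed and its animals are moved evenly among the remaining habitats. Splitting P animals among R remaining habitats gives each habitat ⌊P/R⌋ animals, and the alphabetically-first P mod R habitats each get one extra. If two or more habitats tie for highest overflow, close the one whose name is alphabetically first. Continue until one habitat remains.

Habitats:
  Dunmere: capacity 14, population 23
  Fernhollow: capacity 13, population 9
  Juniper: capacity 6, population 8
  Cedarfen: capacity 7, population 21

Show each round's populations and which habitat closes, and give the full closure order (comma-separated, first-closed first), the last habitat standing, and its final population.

Round 1: Cedarfen=21 Dunmere=23 Fernhollow=9 Juniper=8 → close Cedarfen (overflow 14)
  21÷3 = 7 each, +1 to first 0
Round 2: Dunmere=30 Fernhollow=16 Juniper=15 → close Dunmere (overflow 16)
  30÷2 = 15 each, +1 to first 0
Round 3: Fernhollow=31 Juniper=30 → close Juniper (overflow 24)
  30÷1 = 30 each, +1 to first 0

Closure order: Cedarfen, Dunmere, Juniper
Last habitat: Fernhollow with 61 animals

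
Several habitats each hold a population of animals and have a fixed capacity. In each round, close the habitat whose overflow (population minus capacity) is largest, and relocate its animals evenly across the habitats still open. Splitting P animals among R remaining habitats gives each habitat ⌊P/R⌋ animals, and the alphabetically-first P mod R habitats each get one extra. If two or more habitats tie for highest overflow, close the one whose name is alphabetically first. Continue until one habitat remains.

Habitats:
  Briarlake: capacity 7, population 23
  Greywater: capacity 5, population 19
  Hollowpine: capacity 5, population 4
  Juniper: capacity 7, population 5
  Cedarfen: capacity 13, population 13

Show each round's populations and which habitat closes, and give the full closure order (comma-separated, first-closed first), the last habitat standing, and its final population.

Closure order: Briarlake, Greywater, Cedarfen, Hollowpine
Last habitat: Juniper with 64 animals

Round 1: Briarlake=23 Cedarfen=13 Greywater=19 Hollowpine=4 Juniper=5 → close Briarlake (overflow 16)
  23÷4 = 5 each, +1 to first 3
Round 2: Cedarfen=19 Greywater=25 Hollowpine=10 Juniper=10 → close Greywater (overflow 20)
  25÷3 = 8 each, +1 to first 1
Round 3: Cedarfen=28 Hollowpine=18 Juniper=18 → close Cedarfen (overflow 15)
  28÷2 = 14 each, +1 to first 0
Round 4: Hollowpine=32 Juniper=32 → close Hollowpine (overflow 27)
  32÷1 = 32 each, +1 to first 0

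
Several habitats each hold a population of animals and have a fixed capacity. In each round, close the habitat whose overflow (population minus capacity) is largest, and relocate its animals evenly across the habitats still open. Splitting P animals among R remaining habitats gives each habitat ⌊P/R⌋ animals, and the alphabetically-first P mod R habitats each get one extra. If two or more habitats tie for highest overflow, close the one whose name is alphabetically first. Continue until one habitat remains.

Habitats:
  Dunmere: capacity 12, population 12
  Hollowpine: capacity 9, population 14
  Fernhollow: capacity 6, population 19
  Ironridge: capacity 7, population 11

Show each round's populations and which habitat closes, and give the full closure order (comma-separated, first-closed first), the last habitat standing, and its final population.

Round 1: Dunmere=12 Fernhollow=19 Hollowpine=14 Ironridge=11 → close Fernhollow (overflow 13)
  19÷3 = 6 each, +1 to first 1
Round 2: Dunmere=19 Hollowpine=20 Ironridge=17 → close Hollowpine (overflow 11)
  20÷2 = 10 each, +1 to first 0
Round 3: Dunmere=29 Ironridge=27 → close Ironridge (overflow 20)
  27÷1 = 27 each, +1 to first 0

Closure order: Fernhollow, Hollowpine, Ironridge
Last habitat: Dunmere with 56 animals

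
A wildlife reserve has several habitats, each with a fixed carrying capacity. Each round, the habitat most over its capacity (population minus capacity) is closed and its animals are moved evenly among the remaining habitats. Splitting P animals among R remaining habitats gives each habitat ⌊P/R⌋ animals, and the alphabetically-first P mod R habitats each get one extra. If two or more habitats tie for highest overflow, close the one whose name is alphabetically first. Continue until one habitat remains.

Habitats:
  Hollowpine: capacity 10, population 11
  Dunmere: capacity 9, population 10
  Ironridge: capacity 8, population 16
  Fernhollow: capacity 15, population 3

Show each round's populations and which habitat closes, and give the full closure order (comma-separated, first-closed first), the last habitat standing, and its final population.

Closure order: Ironridge, Dunmere, Hollowpine
Last habitat: Fernhollow with 40 animals

Round 1: Dunmere=10 Fernhollow=3 Hollowpine=11 Ironridge=16 → close Ironridge (overflow 8)
  16÷3 = 5 each, +1 to first 1
Round 2: Dunmere=16 Fernhollow=8 Hollowpine=16 → close Dunmere (overflow 7)
  16÷2 = 8 each, +1 to first 0
Round 3: Fernhollow=16 Hollowpine=24 → close Hollowpine (overflow 14)
  24÷1 = 24 each, +1 to first 0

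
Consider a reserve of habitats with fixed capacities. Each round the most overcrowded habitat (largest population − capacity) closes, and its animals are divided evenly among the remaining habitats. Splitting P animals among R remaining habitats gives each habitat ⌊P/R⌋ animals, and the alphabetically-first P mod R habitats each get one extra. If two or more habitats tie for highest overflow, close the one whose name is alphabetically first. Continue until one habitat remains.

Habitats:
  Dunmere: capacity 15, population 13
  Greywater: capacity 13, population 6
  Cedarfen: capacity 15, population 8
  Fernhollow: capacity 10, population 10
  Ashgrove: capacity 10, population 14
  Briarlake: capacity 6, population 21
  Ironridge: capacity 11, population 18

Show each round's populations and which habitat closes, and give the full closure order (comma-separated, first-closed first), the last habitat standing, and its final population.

Round 1: Ashgrove=14 Briarlake=21 Cedarfen=8 Dunmere=13 Fernhollow=10 Greywater=6 Ironridge=18 → close Briarlake (overflow 15)
  21÷6 = 3 each, +1 to first 3
Round 2: Ashgrove=18 Cedarfen=12 Dunmere=17 Fernhollow=13 Greywater=9 Ironridge=21 → close Ironridge (overflow 10)
  21÷5 = 4 each, +1 to first 1
Round 3: Ashgrove=23 Cedarfen=16 Dunmere=21 Fernhollow=17 Greywater=13 → close Ashgrove (overflow 13)
  23÷4 = 5 each, +1 to first 3
Round 4: Cedarfen=22 Dunmere=27 Fernhollow=23 Greywater=18 → close Fernhollow (overflow 13)
  23÷3 = 7 each, +1 to first 2
Round 5: Cedarfen=30 Dunmere=35 Greywater=25 → close Dunmere (overflow 20)
  35÷2 = 17 each, +1 to first 1
Round 6: Cedarfen=48 Greywater=42 → close Cedarfen (overflow 33)
  48÷1 = 48 each, +1 to first 0

Closure order: Briarlake, Ironridge, Ashgrove, Fernhollow, Dunmere, Cedarfen
Last habitat: Greywater with 90 animals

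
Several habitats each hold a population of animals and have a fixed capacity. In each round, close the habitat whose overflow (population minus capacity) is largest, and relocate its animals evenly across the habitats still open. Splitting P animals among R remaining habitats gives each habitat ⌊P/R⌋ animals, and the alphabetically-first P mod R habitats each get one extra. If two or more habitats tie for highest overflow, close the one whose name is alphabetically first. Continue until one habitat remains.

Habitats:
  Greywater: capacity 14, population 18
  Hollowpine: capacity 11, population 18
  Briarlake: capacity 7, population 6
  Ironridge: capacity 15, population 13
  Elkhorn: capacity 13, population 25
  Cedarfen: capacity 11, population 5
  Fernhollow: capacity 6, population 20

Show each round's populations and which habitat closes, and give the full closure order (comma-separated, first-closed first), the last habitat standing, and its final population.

Round 1: Briarlake=6 Cedarfen=5 Elkhorn=25 Fernhollow=20 Greywater=18 Hollowpine=18 Ironridge=13 → close Fernhollow (overflow 14)
  20÷6 = 3 each, +1 to first 2
Round 2: Briarlake=10 Cedarfen=9 Elkhorn=28 Greywater=21 Hollowpine=21 Ironridge=16 → close Elkhorn (overflow 15)
  28÷5 = 5 each, +1 to first 3
Round 3: Briarlake=16 Cedarfen=15 Greywater=27 Hollowpine=26 Ironridge=21 → close Hollowpine (overflow 15)
  26÷4 = 6 each, +1 to first 2
Round 4: Briarlake=23 Cedarfen=22 Greywater=33 Ironridge=27 → close Greywater (overflow 19)
  33÷3 = 11 each, +1 to first 0
Round 5: Briarlake=34 Cedarfen=33 Ironridge=38 → close Briarlake (overflow 27)
  34÷2 = 17 each, +1 to first 0
Round 6: Cedarfen=50 Ironridge=55 → close Ironridge (overflow 40)
  55÷1 = 55 each, +1 to first 0

Closure order: Fernhollow, Elkhorn, Hollowpine, Greywater, Briarlake, Ironridge
Last habitat: Cedarfen with 105 animals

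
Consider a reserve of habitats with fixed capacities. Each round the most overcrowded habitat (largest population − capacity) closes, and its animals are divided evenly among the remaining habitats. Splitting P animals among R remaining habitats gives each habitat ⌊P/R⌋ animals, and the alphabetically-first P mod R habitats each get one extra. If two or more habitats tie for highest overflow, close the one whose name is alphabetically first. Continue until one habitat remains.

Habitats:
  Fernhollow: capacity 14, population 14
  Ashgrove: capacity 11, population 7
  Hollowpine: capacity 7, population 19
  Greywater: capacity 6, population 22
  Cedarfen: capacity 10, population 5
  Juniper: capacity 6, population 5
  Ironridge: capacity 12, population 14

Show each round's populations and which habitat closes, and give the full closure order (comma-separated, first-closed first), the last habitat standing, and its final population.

Closure order: Greywater, Hollowpine, Fernhollow, Ironridge, Ashgrove, Cedarfen
Last habitat: Juniper with 86 animals

Round 1: Ashgrove=7 Cedarfen=5 Fernhollow=14 Greywater=22 Hollowpine=19 Ironridge=14 Juniper=5 → close Greywater (overflow 16)
  22÷6 = 3 each, +1 to first 4
Round 2: Ashgrove=11 Cedarfen=9 Fernhollow=18 Hollowpine=23 Ironridge=17 Juniper=8 → close Hollowpine (overflow 16)
  23÷5 = 4 each, +1 to first 3
Round 3: Ashgrove=16 Cedarfen=14 Fernhollow=23 Ironridge=21 Juniper=12 → close Fernhollow (overflow 9)
  23÷4 = 5 each, +1 to first 3
Round 4: Ashgrove=22 Cedarfen=20 Ironridge=27 Juniper=17 → close Ironridge (overflow 15)
  27÷3 = 9 each, +1 to first 0
Round 5: Ashgrove=31 Cedarfen=29 Juniper=26 → close Ashgrove (overflow 20)
  31÷2 = 15 each, +1 to first 1
Round 6: Cedarfen=45 Juniper=41 → close Cedarfen (overflow 35)
  45÷1 = 45 each, +1 to first 0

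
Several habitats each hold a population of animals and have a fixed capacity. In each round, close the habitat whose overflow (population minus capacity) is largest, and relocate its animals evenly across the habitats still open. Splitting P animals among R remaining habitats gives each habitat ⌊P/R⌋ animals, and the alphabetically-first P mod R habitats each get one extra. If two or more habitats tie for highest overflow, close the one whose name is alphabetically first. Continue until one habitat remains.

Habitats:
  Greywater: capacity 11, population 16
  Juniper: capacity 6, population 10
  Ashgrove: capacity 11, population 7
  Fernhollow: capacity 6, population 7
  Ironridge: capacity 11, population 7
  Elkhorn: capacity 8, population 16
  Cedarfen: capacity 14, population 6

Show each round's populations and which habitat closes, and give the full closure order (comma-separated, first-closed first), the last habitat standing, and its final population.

Round 1: Ashgrove=7 Cedarfen=6 Elkhorn=16 Fernhollow=7 Greywater=16 Ironridge=7 Juniper=10 → close Elkhorn (overflow 8)
  16÷6 = 2 each, +1 to first 4
Round 2: Ashgrove=10 Cedarfen=9 Fernhollow=10 Greywater=19 Ironridge=9 Juniper=12 → close Greywater (overflow 8)
  19÷5 = 3 each, +1 to first 4
Round 3: Ashgrove=14 Cedarfen=13 Fernhollow=14 Ironridge=13 Juniper=15 → close Juniper (overflow 9)
  15÷4 = 3 each, +1 to first 3
Round 4: Ashgrove=18 Cedarfen=17 Fernhollow=18 Ironridge=16 → close Fernhollow (overflow 12)
  18÷3 = 6 each, +1 to first 0
Round 5: Ashgrove=24 Cedarfen=23 Ironridge=22 → close Ashgrove (overflow 13)
  24÷2 = 12 each, +1 to first 0
Round 6: Cedarfen=35 Ironridge=34 → close Ironridge (overflow 23)
  34÷1 = 34 each, +1 to first 0

Closure order: Elkhorn, Greywater, Juniper, Fernhollow, Ashgrove, Ironridge
Last habitat: Cedarfen with 69 animals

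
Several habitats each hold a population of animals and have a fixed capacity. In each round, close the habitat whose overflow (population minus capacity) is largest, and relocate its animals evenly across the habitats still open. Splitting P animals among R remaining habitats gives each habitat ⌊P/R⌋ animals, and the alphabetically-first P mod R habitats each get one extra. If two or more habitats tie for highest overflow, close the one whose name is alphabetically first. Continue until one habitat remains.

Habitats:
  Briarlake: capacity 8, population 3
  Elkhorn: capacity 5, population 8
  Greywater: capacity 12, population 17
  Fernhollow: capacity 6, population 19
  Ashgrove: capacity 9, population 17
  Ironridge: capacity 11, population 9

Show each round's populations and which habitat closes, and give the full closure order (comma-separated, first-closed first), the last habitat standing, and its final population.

Closure order: Fernhollow, Ashgrove, Greywater, Elkhorn, Briarlake
Last habitat: Ironridge with 73 animals

Round 1: Ashgrove=17 Briarlake=3 Elkhorn=8 Fernhollow=19 Greywater=17 Ironridge=9 → close Fernhollow (overflow 13)
  19÷5 = 3 each, +1 to first 4
Round 2: Ashgrove=21 Briarlake=7 Elkhorn=12 Greywater=21 Ironridge=12 → close Ashgrove (overflow 12)
  21÷4 = 5 each, +1 to first 1
Round 3: Briarlake=13 Elkhorn=17 Greywater=26 Ironridge=17 → close Greywater (overflow 14)
  26÷3 = 8 each, +1 to first 2
Round 4: Briarlake=22 Elkhorn=26 Ironridge=25 → close Elkhorn (overflow 21)
  26÷2 = 13 each, +1 to first 0
Round 5: Briarlake=35 Ironridge=38 → close Briarlake (overflow 27)
  35÷1 = 35 each, +1 to first 0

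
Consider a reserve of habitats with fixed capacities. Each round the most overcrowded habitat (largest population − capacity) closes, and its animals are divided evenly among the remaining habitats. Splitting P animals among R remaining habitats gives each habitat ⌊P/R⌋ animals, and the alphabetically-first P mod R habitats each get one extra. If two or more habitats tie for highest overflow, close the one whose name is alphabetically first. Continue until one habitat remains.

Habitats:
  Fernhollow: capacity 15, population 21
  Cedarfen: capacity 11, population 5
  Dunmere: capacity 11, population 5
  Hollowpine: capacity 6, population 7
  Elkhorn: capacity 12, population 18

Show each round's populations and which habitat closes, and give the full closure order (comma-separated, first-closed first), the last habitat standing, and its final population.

Round 1: Cedarfen=5 Dunmere=5 Elkhorn=18 Fernhollow=21 Hollowpine=7 → close Elkhorn (overflow 6)
  18÷4 = 4 each, +1 to first 2
Round 2: Cedarfen=10 Dunmere=10 Fernhollow=25 Hollowpine=11 → close Fernhollow (overflow 10)
  25÷3 = 8 each, +1 to first 1
Round 3: Cedarfen=19 Dunmere=18 Hollowpine=19 → close Hollowpine (overflow 13)
  19÷2 = 9 each, +1 to first 1
Round 4: Cedarfen=29 Dunmere=27 → close Cedarfen (overflow 18)
  29÷1 = 29 each, +1 to first 0

Closure order: Elkhorn, Fernhollow, Hollowpine, Cedarfen
Last habitat: Dunmere with 56 animals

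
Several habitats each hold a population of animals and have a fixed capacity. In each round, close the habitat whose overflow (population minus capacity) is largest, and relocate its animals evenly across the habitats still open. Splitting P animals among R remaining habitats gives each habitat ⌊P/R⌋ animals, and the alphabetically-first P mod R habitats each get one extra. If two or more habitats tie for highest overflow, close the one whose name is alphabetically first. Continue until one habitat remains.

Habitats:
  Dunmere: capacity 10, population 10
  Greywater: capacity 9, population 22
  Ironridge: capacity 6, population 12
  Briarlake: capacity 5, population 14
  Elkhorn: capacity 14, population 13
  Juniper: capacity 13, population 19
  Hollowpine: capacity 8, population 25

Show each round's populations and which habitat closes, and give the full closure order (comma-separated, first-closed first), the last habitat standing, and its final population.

Closure order: Hollowpine, Greywater, Briarlake, Ironridge, Juniper, Dunmere
Last habitat: Elkhorn with 115 animals

Round 1: Briarlake=14 Dunmere=10 Elkhorn=13 Greywater=22 Hollowpine=25 Ironridge=12 Juniper=19 → close Hollowpine (overflow 17)
  25÷6 = 4 each, +1 to first 1
Round 2: Briarlake=19 Dunmere=14 Elkhorn=17 Greywater=26 Ironridge=16 Juniper=23 → close Greywater (overflow 17)
  26÷5 = 5 each, +1 to first 1
Round 3: Briarlake=25 Dunmere=19 Elkhorn=22 Ironridge=21 Juniper=28 → close Briarlake (overflow 20)
  25÷4 = 6 each, +1 to first 1
Round 4: Dunmere=26 Elkhorn=28 Ironridge=27 Juniper=34 → close Ironridge (overflow 21)
  27÷3 = 9 each, +1 to first 0
Round 5: Dunmere=35 Elkhorn=37 Juniper=43 → close Juniper (overflow 30)
  43÷2 = 21 each, +1 to first 1
Round 6: Dunmere=57 Elkhorn=58 → close Dunmere (overflow 47)
  57÷1 = 57 each, +1 to first 0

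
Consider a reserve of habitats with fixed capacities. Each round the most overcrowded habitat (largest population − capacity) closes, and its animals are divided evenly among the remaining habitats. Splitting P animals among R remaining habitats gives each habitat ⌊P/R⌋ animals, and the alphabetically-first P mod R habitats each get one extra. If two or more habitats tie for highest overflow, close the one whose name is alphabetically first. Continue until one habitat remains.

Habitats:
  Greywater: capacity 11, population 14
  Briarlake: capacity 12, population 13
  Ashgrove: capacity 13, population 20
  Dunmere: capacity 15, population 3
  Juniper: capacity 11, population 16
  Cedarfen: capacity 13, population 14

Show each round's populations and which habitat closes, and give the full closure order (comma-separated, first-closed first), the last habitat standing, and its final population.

Closure order: Ashgrove, Juniper, Greywater, Briarlake, Cedarfen
Last habitat: Dunmere with 80 animals

Round 1: Ashgrove=20 Briarlake=13 Cedarfen=14 Dunmere=3 Greywater=14 Juniper=16 → close Ashgrove (overflow 7)
  20÷5 = 4 each, +1 to first 0
Round 2: Briarlake=17 Cedarfen=18 Dunmere=7 Greywater=18 Juniper=20 → close Juniper (overflow 9)
  20÷4 = 5 each, +1 to first 0
Round 3: Briarlake=22 Cedarfen=23 Dunmere=12 Greywater=23 → close Greywater (overflow 12)
  23÷3 = 7 each, +1 to first 2
Round 4: Briarlake=30 Cedarfen=31 Dunmere=19 → close Briarlake (overflow 18)
  30÷2 = 15 each, +1 to first 0
Round 5: Cedarfen=46 Dunmere=34 → close Cedarfen (overflow 33)
  46÷1 = 46 each, +1 to first 0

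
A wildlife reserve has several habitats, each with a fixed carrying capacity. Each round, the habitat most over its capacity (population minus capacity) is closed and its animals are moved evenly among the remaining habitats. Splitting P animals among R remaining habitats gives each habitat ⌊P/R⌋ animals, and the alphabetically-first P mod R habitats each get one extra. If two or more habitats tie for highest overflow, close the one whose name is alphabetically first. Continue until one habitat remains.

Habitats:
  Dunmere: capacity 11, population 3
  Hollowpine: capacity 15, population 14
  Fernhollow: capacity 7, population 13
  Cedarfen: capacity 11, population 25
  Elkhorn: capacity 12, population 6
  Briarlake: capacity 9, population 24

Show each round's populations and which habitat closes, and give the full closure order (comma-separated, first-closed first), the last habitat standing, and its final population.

Closure order: Briarlake, Cedarfen, Fernhollow, Hollowpine, Dunmere
Last habitat: Elkhorn with 85 animals

Round 1: Briarlake=24 Cedarfen=25 Dunmere=3 Elkhorn=6 Fernhollow=13 Hollowpine=14 → close Briarlake (overflow 15)
  24÷5 = 4 each, +1 to first 4
Round 2: Cedarfen=30 Dunmere=8 Elkhorn=11 Fernhollow=18 Hollowpine=18 → close Cedarfen (overflow 19)
  30÷4 = 7 each, +1 to first 2
Round 3: Dunmere=16 Elkhorn=19 Fernhollow=25 Hollowpine=25 → close Fernhollow (overflow 18)
  25÷3 = 8 each, +1 to first 1
Round 4: Dunmere=25 Elkhorn=27 Hollowpine=33 → close Hollowpine (overflow 18)
  33÷2 = 16 each, +1 to first 1
Round 5: Dunmere=42 Elkhorn=43 → close Dunmere (overflow 31)
  42÷1 = 42 each, +1 to first 0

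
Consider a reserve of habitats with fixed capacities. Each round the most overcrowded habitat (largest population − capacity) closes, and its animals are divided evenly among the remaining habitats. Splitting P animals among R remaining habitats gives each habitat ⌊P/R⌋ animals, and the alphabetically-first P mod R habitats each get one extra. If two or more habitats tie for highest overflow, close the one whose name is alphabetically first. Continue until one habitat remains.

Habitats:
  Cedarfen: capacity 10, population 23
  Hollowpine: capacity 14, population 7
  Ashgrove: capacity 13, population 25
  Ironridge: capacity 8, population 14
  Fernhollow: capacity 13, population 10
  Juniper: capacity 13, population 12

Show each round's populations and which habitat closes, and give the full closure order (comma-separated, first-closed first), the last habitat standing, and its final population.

Closure order: Cedarfen, Ashgrove, Ironridge, Fernhollow, Juniper
Last habitat: Hollowpine with 91 animals

Round 1: Ashgrove=25 Cedarfen=23 Fernhollow=10 Hollowpine=7 Ironridge=14 Juniper=12 → close Cedarfen (overflow 13)
  23÷5 = 4 each, +1 to first 3
Round 2: Ashgrove=30 Fernhollow=15 Hollowpine=12 Ironridge=18 Juniper=16 → close Ashgrove (overflow 17)
  30÷4 = 7 each, +1 to first 2
Round 3: Fernhollow=23 Hollowpine=20 Ironridge=25 Juniper=23 → close Ironridge (overflow 17)
  25÷3 = 8 each, +1 to first 1
Round 4: Fernhollow=32 Hollowpine=28 Juniper=31 → close Fernhollow (overflow 19)
  32÷2 = 16 each, +1 to first 0
Round 5: Hollowpine=44 Juniper=47 → close Juniper (overflow 34)
  47÷1 = 47 each, +1 to first 0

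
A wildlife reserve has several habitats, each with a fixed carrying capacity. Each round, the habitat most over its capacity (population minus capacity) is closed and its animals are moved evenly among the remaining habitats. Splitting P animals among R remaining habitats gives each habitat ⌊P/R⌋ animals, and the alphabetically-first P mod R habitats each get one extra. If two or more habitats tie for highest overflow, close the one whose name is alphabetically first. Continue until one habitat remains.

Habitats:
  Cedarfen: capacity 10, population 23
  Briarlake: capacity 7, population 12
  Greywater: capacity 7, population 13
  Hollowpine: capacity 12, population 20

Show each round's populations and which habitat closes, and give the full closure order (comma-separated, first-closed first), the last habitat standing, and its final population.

Closure order: Cedarfen, Hollowpine, Briarlake
Last habitat: Greywater with 68 animals

Round 1: Briarlake=12 Cedarfen=23 Greywater=13 Hollowpine=20 → close Cedarfen (overflow 13)
  23÷3 = 7 each, +1 to first 2
Round 2: Briarlake=20 Greywater=21 Hollowpine=27 → close Hollowpine (overflow 15)
  27÷2 = 13 each, +1 to first 1
Round 3: Briarlake=34 Greywater=34 → close Briarlake (overflow 27)
  34÷1 = 34 each, +1 to first 0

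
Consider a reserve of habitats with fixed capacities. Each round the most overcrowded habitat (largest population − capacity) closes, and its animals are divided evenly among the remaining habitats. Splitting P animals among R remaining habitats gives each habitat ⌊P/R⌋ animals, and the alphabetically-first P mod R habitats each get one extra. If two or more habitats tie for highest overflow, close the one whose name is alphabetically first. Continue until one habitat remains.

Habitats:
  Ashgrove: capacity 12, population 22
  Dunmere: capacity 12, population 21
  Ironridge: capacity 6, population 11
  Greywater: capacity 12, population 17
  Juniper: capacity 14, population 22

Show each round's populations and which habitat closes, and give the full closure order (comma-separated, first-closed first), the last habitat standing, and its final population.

Round 1: Ashgrove=22 Dunmere=21 Greywater=17 Ironridge=11 Juniper=22 → close Ashgrove (overflow 10)
  22÷4 = 5 each, +1 to first 2
Round 2: Dunmere=27 Greywater=23 Ironridge=16 Juniper=27 → close Dunmere (overflow 15)
  27÷3 = 9 each, +1 to first 0
Round 3: Greywater=32 Ironridge=25 Juniper=36 → close Juniper (overflow 22)
  36÷2 = 18 each, +1 to first 0
Round 4: Greywater=50 Ironridge=43 → close Greywater (overflow 38)
  50÷1 = 50 each, +1 to first 0

Closure order: Ashgrove, Dunmere, Juniper, Greywater
Last habitat: Ironridge with 93 animals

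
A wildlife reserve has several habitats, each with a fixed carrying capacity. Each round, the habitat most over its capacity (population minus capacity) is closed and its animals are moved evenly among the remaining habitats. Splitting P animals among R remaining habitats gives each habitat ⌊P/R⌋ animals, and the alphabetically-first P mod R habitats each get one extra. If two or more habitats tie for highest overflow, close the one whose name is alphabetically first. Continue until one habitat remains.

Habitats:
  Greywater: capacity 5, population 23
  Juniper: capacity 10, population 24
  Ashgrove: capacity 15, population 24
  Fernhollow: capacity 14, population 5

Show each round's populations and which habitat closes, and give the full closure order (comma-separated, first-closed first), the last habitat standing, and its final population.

Round 1: Ashgrove=24 Fernhollow=5 Greywater=23 Juniper=24 → close Greywater (overflow 18)
  23÷3 = 7 each, +1 to first 2
Round 2: Ashgrove=32 Fernhollow=13 Juniper=31 → close Juniper (overflow 21)
  31÷2 = 15 each, +1 to first 1
Round 3: Ashgrove=48 Fernhollow=28 → close Ashgrove (overflow 33)
  48÷1 = 48 each, +1 to first 0

Closure order: Greywater, Juniper, Ashgrove
Last habitat: Fernhollow with 76 animals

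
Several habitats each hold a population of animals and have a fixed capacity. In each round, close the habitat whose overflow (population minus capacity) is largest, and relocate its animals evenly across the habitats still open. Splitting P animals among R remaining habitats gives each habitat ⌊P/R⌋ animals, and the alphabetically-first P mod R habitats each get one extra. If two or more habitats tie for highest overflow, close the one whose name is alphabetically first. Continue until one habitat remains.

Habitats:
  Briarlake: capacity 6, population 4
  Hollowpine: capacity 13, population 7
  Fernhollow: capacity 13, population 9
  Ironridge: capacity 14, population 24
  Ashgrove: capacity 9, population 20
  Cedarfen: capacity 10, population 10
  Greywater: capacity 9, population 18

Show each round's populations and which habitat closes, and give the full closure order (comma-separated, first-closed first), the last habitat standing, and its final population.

Closure order: Ashgrove, Ironridge, Greywater, Cedarfen, Briarlake, Fernhollow
Last habitat: Hollowpine with 92 animals

Round 1: Ashgrove=20 Briarlake=4 Cedarfen=10 Fernhollow=9 Greywater=18 Hollowpine=7 Ironridge=24 → close Ashgrove (overflow 11)
  20÷6 = 3 each, +1 to first 2
Round 2: Briarlake=8 Cedarfen=14 Fernhollow=12 Greywater=21 Hollowpine=10 Ironridge=27 → close Ironridge (overflow 13)
  27÷5 = 5 each, +1 to first 2
Round 3: Briarlake=14 Cedarfen=20 Fernhollow=17 Greywater=26 Hollowpine=15 → close Greywater (overflow 17)
  26÷4 = 6 each, +1 to first 2
Round 4: Briarlake=21 Cedarfen=27 Fernhollow=23 Hollowpine=21 → close Cedarfen (overflow 17)
  27÷3 = 9 each, +1 to first 0
Round 5: Briarlake=30 Fernhollow=32 Hollowpine=30 → close Briarlake (overflow 24)
  30÷2 = 15 each, +1 to first 0
Round 6: Fernhollow=47 Hollowpine=45 → close Fernhollow (overflow 34)
  47÷1 = 47 each, +1 to first 0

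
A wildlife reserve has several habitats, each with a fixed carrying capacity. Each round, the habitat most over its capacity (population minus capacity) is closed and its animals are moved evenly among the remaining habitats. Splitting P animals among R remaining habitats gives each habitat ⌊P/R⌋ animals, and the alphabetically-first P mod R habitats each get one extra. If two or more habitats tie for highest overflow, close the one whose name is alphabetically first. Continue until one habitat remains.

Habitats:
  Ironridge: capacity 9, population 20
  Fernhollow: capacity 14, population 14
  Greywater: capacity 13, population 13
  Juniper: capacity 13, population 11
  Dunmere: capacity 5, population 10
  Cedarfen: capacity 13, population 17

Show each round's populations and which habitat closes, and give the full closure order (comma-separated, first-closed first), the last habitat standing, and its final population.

Round 1: Cedarfen=17 Dunmere=10 Fernhollow=14 Greywater=13 Ironridge=20 Juniper=11 → close Ironridge (overflow 11)
  20÷5 = 4 each, +1 to first 0
Round 2: Cedarfen=21 Dunmere=14 Fernhollow=18 Greywater=17 Juniper=15 → close Dunmere (overflow 9)
  14÷4 = 3 each, +1 to first 2
Round 3: Cedarfen=25 Fernhollow=22 Greywater=20 Juniper=18 → close Cedarfen (overflow 12)
  25÷3 = 8 each, +1 to first 1
Round 4: Fernhollow=31 Greywater=28 Juniper=26 → close Fernhollow (overflow 17)
  31÷2 = 15 each, +1 to first 1
Round 5: Greywater=44 Juniper=41 → close Greywater (overflow 31)
  44÷1 = 44 each, +1 to first 0

Closure order: Ironridge, Dunmere, Cedarfen, Fernhollow, Greywater
Last habitat: Juniper with 85 animals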